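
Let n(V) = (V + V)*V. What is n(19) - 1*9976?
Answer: -9254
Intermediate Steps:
n(V) = 2*V**2 (n(V) = (2*V)*V = 2*V**2)
n(19) - 1*9976 = 2*19**2 - 1*9976 = 2*361 - 9976 = 722 - 9976 = -9254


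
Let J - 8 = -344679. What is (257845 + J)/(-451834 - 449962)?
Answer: 43413/450898 ≈ 0.096281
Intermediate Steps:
J = -344671 (J = 8 - 344679 = -344671)
(257845 + J)/(-451834 - 449962) = (257845 - 344671)/(-451834 - 449962) = -86826/(-901796) = -86826*(-1/901796) = 43413/450898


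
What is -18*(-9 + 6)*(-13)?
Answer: -702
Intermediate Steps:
-18*(-9 + 6)*(-13) = -18*(-3)*(-13) = 54*(-13) = -702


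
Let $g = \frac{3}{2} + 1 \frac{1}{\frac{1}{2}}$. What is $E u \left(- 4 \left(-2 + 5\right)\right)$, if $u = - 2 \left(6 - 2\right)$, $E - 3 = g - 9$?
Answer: $-240$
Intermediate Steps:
$g = \frac{7}{2}$ ($g = 3 \cdot \frac{1}{2} + 1 \frac{1}{\frac{1}{2}} = \frac{3}{2} + 1 \cdot 2 = \frac{3}{2} + 2 = \frac{7}{2} \approx 3.5$)
$E = - \frac{5}{2}$ ($E = 3 + \left(\frac{7}{2} - 9\right) = 3 - \frac{11}{2} = - \frac{5}{2} \approx -2.5$)
$u = -8$ ($u = \left(-2\right) 4 = -8$)
$E u \left(- 4 \left(-2 + 5\right)\right) = \left(- \frac{5}{2}\right) \left(-8\right) \left(- 4 \left(-2 + 5\right)\right) = 20 \left(\left(-4\right) 3\right) = 20 \left(-12\right) = -240$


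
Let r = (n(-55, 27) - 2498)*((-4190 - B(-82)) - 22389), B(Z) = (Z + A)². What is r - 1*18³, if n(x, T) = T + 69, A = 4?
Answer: 78450694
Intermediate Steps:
n(x, T) = 69 + T
B(Z) = (4 + Z)² (B(Z) = (Z + 4)² = (4 + Z)²)
r = 78456526 (r = ((69 + 27) - 2498)*((-4190 - (4 - 82)²) - 22389) = (96 - 2498)*((-4190 - 1*(-78)²) - 22389) = -2402*((-4190 - 1*6084) - 22389) = -2402*((-4190 - 6084) - 22389) = -2402*(-10274 - 22389) = -2402*(-32663) = 78456526)
r - 1*18³ = 78456526 - 1*18³ = 78456526 - 1*5832 = 78456526 - 5832 = 78450694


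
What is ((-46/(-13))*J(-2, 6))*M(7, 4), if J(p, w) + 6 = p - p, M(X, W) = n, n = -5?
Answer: 1380/13 ≈ 106.15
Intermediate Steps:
M(X, W) = -5
J(p, w) = -6 (J(p, w) = -6 + (p - p) = -6 + 0 = -6)
((-46/(-13))*J(-2, 6))*M(7, 4) = (-46/(-13)*(-6))*(-5) = (-46*(-1/13)*(-6))*(-5) = ((46/13)*(-6))*(-5) = -276/13*(-5) = 1380/13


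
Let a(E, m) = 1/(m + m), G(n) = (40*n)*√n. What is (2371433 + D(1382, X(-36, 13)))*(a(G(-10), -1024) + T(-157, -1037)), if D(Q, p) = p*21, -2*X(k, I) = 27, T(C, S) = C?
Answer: -1524824593563/4096 ≈ -3.7227e+8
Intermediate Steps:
X(k, I) = -27/2 (X(k, I) = -½*27 = -27/2)
G(n) = 40*n^(3/2)
a(E, m) = 1/(2*m)
D(Q, p) = 21*p
(2371433 + D(1382, X(-36, 13)))*(a(G(-10), -1024) + T(-157, -1037)) = (2371433 + 21*(-27/2))*((½)/(-1024) - 157) = (2371433 - 567/2)*((½)*(-1/1024) - 157) = 4742299*(-1/2048 - 157)/2 = (4742299/2)*(-321537/2048) = -1524824593563/4096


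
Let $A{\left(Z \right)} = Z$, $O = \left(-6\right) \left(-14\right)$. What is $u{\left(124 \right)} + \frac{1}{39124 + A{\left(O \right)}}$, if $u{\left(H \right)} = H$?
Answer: $\frac{4861793}{39208} \approx 124.0$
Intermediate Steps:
$O = 84$
$u{\left(124 \right)} + \frac{1}{39124 + A{\left(O \right)}} = 124 + \frac{1}{39124 + 84} = 124 + \frac{1}{39208} = \frac{4861793}{39208}$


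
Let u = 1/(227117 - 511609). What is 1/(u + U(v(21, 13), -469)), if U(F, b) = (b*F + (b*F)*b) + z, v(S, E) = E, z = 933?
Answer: 284492/812033765867 ≈ 3.5035e-7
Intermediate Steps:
U(F, b) = 933 + F*b + F*b² (U(F, b) = (b*F + (b*F)*b) + 933 = (F*b + (F*b)*b) + 933 = (F*b + F*b²) + 933 = 933 + F*b + F*b²)
u = -1/284492 (u = 1/(-284492) = -1/284492 ≈ -3.5150e-6)
1/(u + U(v(21, 13), -469)) = 1/(-1/284492 + (933 + 13*(-469) + 13*(-469)²)) = 1/(-1/284492 + (933 - 6097 + 13*219961)) = 1/(-1/284492 + (933 - 6097 + 2859493)) = 1/(-1/284492 + 2854329) = 1/(812033765867/284492) = 284492/812033765867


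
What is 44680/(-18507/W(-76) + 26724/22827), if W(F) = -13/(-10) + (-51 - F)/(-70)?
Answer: -3739671320/1642799247 ≈ -2.2764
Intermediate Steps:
W(F) = 71/35 + F/70 (W(F) = -13*(-⅒) + (-51 - F)*(-1/70) = 13/10 + (51/70 + F/70) = 71/35 + F/70)
44680/(-18507/W(-76) + 26724/22827) = 44680/(-18507/(71/35 + (1/70)*(-76)) + 26724/22827) = 44680/(-18507/(71/35 - 38/35) + 26724*(1/22827)) = 44680/(-18507/33/35 + 8908/7609) = 44680/(-18507*35/33 + 8908/7609) = 44680/(-215915/11 + 8908/7609) = 44680/(-1642799247/83699) = 44680*(-83699/1642799247) = -3739671320/1642799247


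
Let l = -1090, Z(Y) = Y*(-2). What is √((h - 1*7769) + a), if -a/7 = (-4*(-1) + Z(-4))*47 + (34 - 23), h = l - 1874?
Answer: I*√14758 ≈ 121.48*I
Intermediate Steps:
Z(Y) = -2*Y
h = -2964 (h = -1090 - 1874 = -2964)
a = -4025 (a = -7*((-4*(-1) - 2*(-4))*47 + (34 - 23)) = -7*((4 + 8)*47 + 11) = -7*(12*47 + 11) = -7*(564 + 11) = -7*575 = -4025)
√((h - 1*7769) + a) = √((-2964 - 1*7769) - 4025) = √((-2964 - 7769) - 4025) = √(-10733 - 4025) = √(-14758) = I*√14758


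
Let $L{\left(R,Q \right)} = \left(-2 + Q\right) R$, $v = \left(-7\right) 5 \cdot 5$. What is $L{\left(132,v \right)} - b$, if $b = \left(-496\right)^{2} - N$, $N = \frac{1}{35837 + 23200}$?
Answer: $- \frac{15903387059}{59037} \approx -2.6938 \cdot 10^{5}$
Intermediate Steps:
$v = -175$ ($v = \left(-35\right) 5 = -175$)
$L{\left(R,Q \right)} = R \left(-2 + Q\right)$
$N = \frac{1}{59037} \approx 1.6939 \cdot 10^{-5}$
$b = \frac{14524046591}{59037}$ ($b = \left(-496\right)^{2} - \frac{1}{59037} = 246016 - \frac{1}{59037} = \frac{14524046591}{59037} \approx 2.4602 \cdot 10^{5}$)
$L{\left(132,v \right)} - b = 132 \left(-2 - 175\right) - \frac{14524046591}{59037} = 132 \left(-177\right) - \frac{14524046591}{59037} = -23364 - \frac{14524046591}{59037} = - \frac{15903387059}{59037}$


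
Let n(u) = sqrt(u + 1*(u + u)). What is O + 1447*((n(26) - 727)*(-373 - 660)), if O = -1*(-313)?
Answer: 1086684290 - 1494751*sqrt(78) ≈ 1.0735e+9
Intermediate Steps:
n(u) = sqrt(3)*sqrt(u) (n(u) = sqrt(u + 1*(2*u)) = sqrt(u + 2*u) = sqrt(3*u) = sqrt(3)*sqrt(u))
O = 313
O + 1447*((n(26) - 727)*(-373 - 660)) = 313 + 1447*((sqrt(3)*sqrt(26) - 727)*(-373 - 660)) = 313 + 1447*((sqrt(78) - 727)*(-1033)) = 313 + 1447*((-727 + sqrt(78))*(-1033)) = 313 + 1447*(750991 - 1033*sqrt(78)) = 313 + (1086683977 - 1494751*sqrt(78)) = 1086684290 - 1494751*sqrt(78)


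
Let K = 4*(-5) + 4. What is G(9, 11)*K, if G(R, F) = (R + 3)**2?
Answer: -2304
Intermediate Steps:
G(R, F) = (3 + R)**2
K = -16 (K = -20 + 4 = -16)
G(9, 11)*K = (3 + 9)**2*(-16) = 12**2*(-16) = 144*(-16) = -2304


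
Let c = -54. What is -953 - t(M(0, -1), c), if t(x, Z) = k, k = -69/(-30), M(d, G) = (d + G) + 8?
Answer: -9553/10 ≈ -955.30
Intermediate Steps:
M(d, G) = 8 + G + d (M(d, G) = (G + d) + 8 = 8 + G + d)
k = 23/10 (k = -69*(-1/30) = 23/10 ≈ 2.3000)
t(x, Z) = 23/10
-953 - t(M(0, -1), c) = -953 - 1*23/10 = -953 - 23/10 = -9553/10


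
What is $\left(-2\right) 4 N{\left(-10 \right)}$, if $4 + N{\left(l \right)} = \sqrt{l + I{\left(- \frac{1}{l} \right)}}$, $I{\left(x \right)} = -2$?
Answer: $32 - 16 i \sqrt{3} \approx 32.0 - 27.713 i$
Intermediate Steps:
$N{\left(l \right)} = -4 + \sqrt{-2 + l}$ ($N{\left(l \right)} = -4 + \sqrt{l - 2} = -4 + \sqrt{-2 + l}$)
$\left(-2\right) 4 N{\left(-10 \right)} = \left(-2\right) 4 \left(-4 + \sqrt{-2 - 10}\right) = - 8 \left(-4 + \sqrt{-12}\right) = - 8 \left(-4 + 2 i \sqrt{3}\right) = 32 - 16 i \sqrt{3}$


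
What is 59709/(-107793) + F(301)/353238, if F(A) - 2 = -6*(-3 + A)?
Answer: -394148260/705121921 ≈ -0.55898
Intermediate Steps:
F(A) = 20 - 6*A (F(A) = 2 - 6*(-3 + A) = 2 + (18 - 6*A) = 20 - 6*A)
59709/(-107793) + F(301)/353238 = 59709/(-107793) + (20 - 6*301)/353238 = 59709*(-1/107793) + (20 - 1806)*(1/353238) = -19903/35931 - 1786*1/353238 = -19903/35931 - 893/176619 = -394148260/705121921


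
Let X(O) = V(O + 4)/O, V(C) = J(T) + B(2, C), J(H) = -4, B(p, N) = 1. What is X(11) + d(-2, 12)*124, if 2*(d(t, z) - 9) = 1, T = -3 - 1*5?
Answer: 12955/11 ≈ 1177.7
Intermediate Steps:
T = -8 (T = -3 - 5 = -8)
d(t, z) = 19/2 (d(t, z) = 9 + (½)*1 = 9 + ½ = 19/2)
V(C) = -3 (V(C) = -4 + 1 = -3)
X(O) = -3/O
X(11) + d(-2, 12)*124 = -3/11 + (19/2)*124 = -3*1/11 + 1178 = -3/11 + 1178 = 12955/11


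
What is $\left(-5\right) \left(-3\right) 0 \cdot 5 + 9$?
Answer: $9$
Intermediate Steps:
$\left(-5\right) \left(-3\right) 0 \cdot 5 + 9 = 15 \cdot 0 \cdot 5 + 9 = 0 \cdot 5 + 9 = 0 + 9 = 9$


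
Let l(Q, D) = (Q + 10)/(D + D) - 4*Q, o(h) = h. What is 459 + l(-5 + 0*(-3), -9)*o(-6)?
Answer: 1022/3 ≈ 340.67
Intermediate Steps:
l(Q, D) = -4*Q + (10 + Q)/(2*D) (l(Q, D) = (10 + Q)/((2*D)) - 4*Q = (10 + Q)*(1/(2*D)) - 4*Q = (10 + Q)/(2*D) - 4*Q = -4*Q + (10 + Q)/(2*D))
459 + l(-5 + 0*(-3), -9)*o(-6) = 459 + ((1/2)*(10 + (-5 + 0*(-3)) - 8*(-9)*(-5 + 0*(-3)))/(-9))*(-6) = 459 + ((1/2)*(-1/9)*(10 + (-5 + 0) - 8*(-9)*(-5 + 0)))*(-6) = 459 + ((1/2)*(-1/9)*(10 - 5 - 8*(-9)*(-5)))*(-6) = 459 + ((1/2)*(-1/9)*(10 - 5 - 360))*(-6) = 459 + ((1/2)*(-1/9)*(-355))*(-6) = 459 + (355/18)*(-6) = 459 - 355/3 = 1022/3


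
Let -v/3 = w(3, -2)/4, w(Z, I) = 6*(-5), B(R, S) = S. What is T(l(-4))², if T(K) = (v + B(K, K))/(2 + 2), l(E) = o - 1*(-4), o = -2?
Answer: 2401/64 ≈ 37.516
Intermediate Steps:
l(E) = 2 (l(E) = -2 - 1*(-4) = -2 + 4 = 2)
w(Z, I) = -30
v = 45/2 (v = -(-90)/4 = -3*(-15/2) = 45/2 ≈ 22.500)
T(K) = 45/8 + K/4 (T(K) = (45/2 + K)/(2 + 2) = (45/2 + K)/4 = (45/2 + K)*(¼) = 45/8 + K/4)
T(l(-4))² = (45/8 + (¼)*2)² = (45/8 + ½)² = (49/8)² = 2401/64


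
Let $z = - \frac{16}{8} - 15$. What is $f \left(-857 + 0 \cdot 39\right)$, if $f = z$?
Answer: $14569$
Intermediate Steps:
$z = -17$ ($z = \left(-16\right) \frac{1}{8} - 15 = -2 - 15 = -17$)
$f = -17$
$f \left(-857 + 0 \cdot 39\right) = - 17 \left(-857 + 0 \cdot 39\right) = - 17 \left(-857 + 0\right) = \left(-17\right) \left(-857\right) = 14569$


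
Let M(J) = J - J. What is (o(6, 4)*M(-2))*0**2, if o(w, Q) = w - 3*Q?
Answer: 0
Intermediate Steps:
M(J) = 0
(o(6, 4)*M(-2))*0**2 = ((6 - 3*4)*0)*0**2 = ((6 - 12)*0)*0 = -6*0*0 = 0*0 = 0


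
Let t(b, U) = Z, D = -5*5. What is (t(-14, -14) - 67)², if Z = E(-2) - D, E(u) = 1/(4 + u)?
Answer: 6889/4 ≈ 1722.3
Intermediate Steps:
D = -25
Z = 51/2 (Z = 1/(4 - 2) - 1*(-25) = 1/2 + 25 = ½ + 25 = 51/2 ≈ 25.500)
t(b, U) = 51/2
(t(-14, -14) - 67)² = (51/2 - 67)² = (-83/2)² = 6889/4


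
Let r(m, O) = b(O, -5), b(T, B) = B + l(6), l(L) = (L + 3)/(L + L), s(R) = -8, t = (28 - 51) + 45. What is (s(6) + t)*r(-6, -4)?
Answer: -119/2 ≈ -59.500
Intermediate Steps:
t = 22 (t = -23 + 45 = 22)
l(L) = (3 + L)/(2*L) (l(L) = (3 + L)/((2*L)) = (3 + L)*(1/(2*L)) = (3 + L)/(2*L))
b(T, B) = ¾ + B (b(T, B) = B + (½)*(3 + 6)/6 = B + (½)*(⅙)*9 = B + ¾ = ¾ + B)
r(m, O) = -17/4 (r(m, O) = ¾ - 5 = -17/4)
(s(6) + t)*r(-6, -4) = (-8 + 22)*(-17/4) = 14*(-17/4) = -119/2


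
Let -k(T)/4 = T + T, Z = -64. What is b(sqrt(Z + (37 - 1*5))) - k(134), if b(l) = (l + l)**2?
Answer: 944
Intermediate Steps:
b(l) = 4*l**2 (b(l) = (2*l)**2 = 4*l**2)
k(T) = -8*T (k(T) = -4*(T + T) = -8*T)
b(sqrt(Z + (37 - 1*5))) - k(134) = 4*(sqrt(-64 + (37 - 1*5)))**2 - (-8)*134 = 4*(sqrt(-64 + (37 - 5)))**2 - 1*(-1072) = 4*(sqrt(-64 + 32))**2 + 1072 = 4*(sqrt(-32))**2 + 1072 = 4*(4*I*sqrt(2))**2 + 1072 = 4*(-32) + 1072 = -128 + 1072 = 944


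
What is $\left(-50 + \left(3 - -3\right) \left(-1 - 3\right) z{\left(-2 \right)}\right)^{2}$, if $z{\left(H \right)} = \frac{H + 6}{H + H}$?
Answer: $676$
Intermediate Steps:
$z{\left(H \right)} = \frac{6 + H}{2 H}$
$\left(-50 + \left(3 - -3\right) \left(-1 - 3\right) z{\left(-2 \right)}\right)^{2} = \left(-50 + \left(3 - -3\right) \left(-1 - 3\right) \frac{6 - 2}{2 \left(-2\right)}\right)^{2} = \left(-50 + \left(3 + 3\right) \left(-4\right) \frac{1}{2} \left(- \frac{1}{2}\right) 4\right)^{2} = \left(-50 + 6 \left(-4\right) \left(-1\right)\right)^{2} = \left(-50 - -24\right)^{2} = \left(-50 + 24\right)^{2} = \left(-26\right)^{2} = 676$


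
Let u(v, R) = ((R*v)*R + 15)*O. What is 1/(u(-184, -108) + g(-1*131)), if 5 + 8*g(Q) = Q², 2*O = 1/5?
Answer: -5/1062358 ≈ -4.7065e-6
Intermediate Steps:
O = ⅒ (O = (½)/5 = (½)*(⅕) = ⅒ ≈ 0.10000)
u(v, R) = 3/2 + v*R²/10 (u(v, R) = ((R*v)*R + 15)*(⅒) = (v*R² + 15)*(⅒) = (15 + v*R²)*(⅒) = 3/2 + v*R²/10)
g(Q) = -5/8 + Q²/8
1/(u(-184, -108) + g(-1*131)) = 1/((3/2 + (⅒)*(-184)*(-108)²) + (-5/8 + (-1*131)²/8)) = 1/((3/2 + (⅒)*(-184)*11664) + (-5/8 + (⅛)*(-131)²)) = 1/((3/2 - 1073088/5) + (-5/8 + (⅛)*17161)) = 1/(-2146161/10 + (-5/8 + 17161/8)) = 1/(-2146161/10 + 4289/2) = 1/(-1062358/5) = -5/1062358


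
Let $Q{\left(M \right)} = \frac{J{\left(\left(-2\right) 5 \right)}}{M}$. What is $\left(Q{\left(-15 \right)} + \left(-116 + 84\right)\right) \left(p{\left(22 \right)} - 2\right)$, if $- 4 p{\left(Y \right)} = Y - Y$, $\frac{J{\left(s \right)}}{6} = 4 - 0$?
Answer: $\frac{336}{5} \approx 67.2$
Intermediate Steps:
$J{\left(s \right)} = 24$ ($J{\left(s \right)} = 6 \left(4 - 0\right) = 6 \left(4 + 0\right) = 6 \cdot 4 = 24$)
$p{\left(Y \right)} = 0$ ($p{\left(Y \right)} = - \frac{Y - Y}{4} = \left(- \frac{1}{4}\right) 0 = 0$)
$Q{\left(M \right)} = \frac{24}{M}$
$\left(Q{\left(-15 \right)} + \left(-116 + 84\right)\right) \left(p{\left(22 \right)} - 2\right) = \left(\frac{24}{-15} + \left(-116 + 84\right)\right) \left(0 - 2\right) = \left(24 \left(- \frac{1}{15}\right) - 32\right) \left(-2\right) = \left(- \frac{8}{5} - 32\right) \left(-2\right) = \left(- \frac{168}{5}\right) \left(-2\right) = \frac{336}{5}$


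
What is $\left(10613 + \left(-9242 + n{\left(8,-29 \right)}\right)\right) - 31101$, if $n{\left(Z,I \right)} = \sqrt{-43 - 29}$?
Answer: $-29730 + 6 i \sqrt{2} \approx -29730.0 + 8.4853 i$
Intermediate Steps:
$n{\left(Z,I \right)} = 6 i \sqrt{2}$ ($n{\left(Z,I \right)} = \sqrt{-72} = 6 i \sqrt{2}$)
$\left(10613 + \left(-9242 + n{\left(8,-29 \right)}\right)\right) - 31101 = \left(10613 - \left(9242 - 6 i \sqrt{2}\right)\right) - 31101 = \left(1371 + 6 i \sqrt{2}\right) - 31101 = -29730 + 6 i \sqrt{2}$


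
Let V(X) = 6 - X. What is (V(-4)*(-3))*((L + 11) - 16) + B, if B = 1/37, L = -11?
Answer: 17761/37 ≈ 480.03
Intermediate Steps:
B = 1/37 ≈ 0.027027
(V(-4)*(-3))*((L + 11) - 16) + B = ((6 - 1*(-4))*(-3))*((-11 + 11) - 16) + 1/37 = ((6 + 4)*(-3))*(0 - 16) + 1/37 = (10*(-3))*(-16) + 1/37 = -30*(-16) + 1/37 = 480 + 1/37 = 17761/37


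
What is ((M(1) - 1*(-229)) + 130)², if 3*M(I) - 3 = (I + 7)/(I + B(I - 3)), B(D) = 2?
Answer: 10549504/81 ≈ 1.3024e+5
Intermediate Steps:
M(I) = 1 + (7 + I)/(3*(2 + I)) (M(I) = 1 + ((I + 7)/(I + 2))/3 = 1 + ((7 + I)/(2 + I))/3 = 1 + (7 + I)/(3*(2 + I)))
((M(1) - 1*(-229)) + 130)² = (((13 + 4*1)/(3*(2 + 1)) - 1*(-229)) + 130)² = (((⅓)*(13 + 4)/3 + 229) + 130)² = (((⅓)*(⅓)*17 + 229) + 130)² = ((17/9 + 229) + 130)² = (2078/9 + 130)² = (3248/9)² = 10549504/81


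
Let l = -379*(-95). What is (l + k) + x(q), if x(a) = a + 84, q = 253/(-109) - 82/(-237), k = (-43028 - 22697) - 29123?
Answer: -1517972270/25833 ≈ -58761.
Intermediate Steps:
k = -94848 (k = -65725 - 29123 = -94848)
q = -51023/25833 (q = 253*(-1/109) - 82*(-1/237) = -253/109 + 82/237 = -51023/25833 ≈ -1.9751)
x(a) = 84 + a
l = 36005
(l + k) + x(q) = (36005 - 94848) + (84 - 51023/25833) = -58843 + 2118949/25833 = -1517972270/25833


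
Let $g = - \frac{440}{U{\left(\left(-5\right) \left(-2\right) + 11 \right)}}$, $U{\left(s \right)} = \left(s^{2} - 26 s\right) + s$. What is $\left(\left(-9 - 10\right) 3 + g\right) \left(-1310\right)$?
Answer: $\frac{1423970}{21} \approx 67808.0$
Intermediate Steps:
$U{\left(s \right)} = s^{2} - 25 s$
$g = \frac{110}{21}$ ($g = - \frac{440}{\left(\left(-5\right) \left(-2\right) + 11\right) \left(-25 + \left(\left(-5\right) \left(-2\right) + 11\right)\right)} = - \frac{440}{\left(10 + 11\right) \left(-25 + \left(10 + 11\right)\right)} = - \frac{440}{21 \left(-25 + 21\right)} = - \frac{440}{21 \left(-4\right)} = - \frac{440}{-84} = \left(-440\right) \left(- \frac{1}{84}\right) = \frac{110}{21} \approx 5.2381$)
$\left(\left(-9 - 10\right) 3 + g\right) \left(-1310\right) = \left(\left(-9 - 10\right) 3 + \frac{110}{21}\right) \left(-1310\right) = \left(\left(-19\right) 3 + \frac{110}{21}\right) \left(-1310\right) = \left(-57 + \frac{110}{21}\right) \left(-1310\right) = \left(- \frac{1087}{21}\right) \left(-1310\right) = \frac{1423970}{21}$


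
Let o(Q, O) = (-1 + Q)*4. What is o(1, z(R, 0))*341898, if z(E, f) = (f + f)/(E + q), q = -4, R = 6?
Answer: 0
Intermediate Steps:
z(E, f) = 2*f/(-4 + E) (z(E, f) = (f + f)/(E - 4) = (2*f)/(-4 + E) = 2*f/(-4 + E))
o(Q, O) = -4 + 4*Q
o(1, z(R, 0))*341898 = (-4 + 4*1)*341898 = (-4 + 4)*341898 = 0*341898 = 0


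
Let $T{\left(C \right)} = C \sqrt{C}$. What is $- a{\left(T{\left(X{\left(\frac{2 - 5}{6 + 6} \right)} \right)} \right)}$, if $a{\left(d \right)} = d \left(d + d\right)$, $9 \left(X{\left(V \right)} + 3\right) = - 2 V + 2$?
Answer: $\frac{117649}{2916} \approx 40.346$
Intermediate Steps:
$X{\left(V \right)} = - \frac{25}{9} - \frac{2 V}{9}$ ($X{\left(V \right)} = -3 + \frac{- 2 V + 2}{9} = -3 + \frac{2 - 2 V}{9} = -3 - \left(- \frac{2}{9} + \frac{2 V}{9}\right) = - \frac{25}{9} - \frac{2 V}{9}$)
$T{\left(C \right)} = C^{\frac{3}{2}}$
$a{\left(d \right)} = 2 d^{2}$ ($a{\left(d \right)} = d 2 d = 2 d^{2}$)
$- a{\left(T{\left(X{\left(\frac{2 - 5}{6 + 6} \right)} \right)} \right)} = - 2 \left(\left(- \frac{25}{9} - \frac{2 \frac{2 - 5}{6 + 6}}{9}\right)^{\frac{3}{2}}\right)^{2} = - 2 \left(\left(- \frac{25}{9} - \frac{2 \left(- \frac{3}{12}\right)}{9}\right)^{\frac{3}{2}}\right)^{2} = - 2 \left(\left(- \frac{25}{9} - \frac{2 \left(\left(-3\right) \frac{1}{12}\right)}{9}\right)^{\frac{3}{2}}\right)^{2} = - 2 \left(\left(- \frac{25}{9} - - \frac{1}{18}\right)^{\frac{3}{2}}\right)^{2} = - 2 \left(\left(- \frac{25}{9} + \frac{1}{18}\right)^{\frac{3}{2}}\right)^{2} = - 2 \left(\left(- \frac{49}{18}\right)^{\frac{3}{2}}\right)^{2} = - 2 \left(- \frac{343 i \sqrt{2}}{108}\right)^{2} = - \frac{2 \left(-117649\right)}{5832} = \left(-1\right) \left(- \frac{117649}{2916}\right) = \frac{117649}{2916}$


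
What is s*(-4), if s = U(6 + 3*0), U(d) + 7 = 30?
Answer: -92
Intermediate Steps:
U(d) = 23 (U(d) = -7 + 30 = 23)
s = 23
s*(-4) = 23*(-4) = -92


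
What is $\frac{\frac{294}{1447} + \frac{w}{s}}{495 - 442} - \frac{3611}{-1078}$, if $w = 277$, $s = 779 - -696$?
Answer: $\frac{409373079057}{121942524550} \approx 3.3571$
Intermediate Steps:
$s = 1475$ ($s = 779 + 696 = 1475$)
$\frac{\frac{294}{1447} + \frac{w}{s}}{495 - 442} - \frac{3611}{-1078} = \frac{\frac{294}{1447} + \frac{277}{1475}}{495 - 442} - \frac{3611}{-1078} = \frac{294 \cdot \frac{1}{1447} + 277 \cdot \frac{1}{1475}}{495 - 442} - - \frac{3611}{1078} = \frac{\frac{294}{1447} + \frac{277}{1475}}{53} + \frac{3611}{1078} = \frac{834469}{2134325} \cdot \frac{1}{53} + \frac{3611}{1078} = \frac{834469}{113119225} + \frac{3611}{1078} = \frac{409373079057}{121942524550}$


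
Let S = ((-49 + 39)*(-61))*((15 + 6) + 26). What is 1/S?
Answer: 1/28670 ≈ 3.4880e-5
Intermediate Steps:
S = 28670 (S = (-10*(-61))*(21 + 26) = 610*47 = 28670)
1/S = 1/28670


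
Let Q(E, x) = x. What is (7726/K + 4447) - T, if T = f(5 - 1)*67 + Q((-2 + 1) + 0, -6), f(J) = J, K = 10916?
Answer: 22845593/5458 ≈ 4185.7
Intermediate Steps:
T = 262 (T = (5 - 1)*67 - 6 = 4*67 - 6 = 268 - 6 = 262)
(7726/K + 4447) - T = (7726/10916 + 4447) - 1*262 = (7726*(1/10916) + 4447) - 262 = (3863/5458 + 4447) - 262 = 24275589/5458 - 262 = 22845593/5458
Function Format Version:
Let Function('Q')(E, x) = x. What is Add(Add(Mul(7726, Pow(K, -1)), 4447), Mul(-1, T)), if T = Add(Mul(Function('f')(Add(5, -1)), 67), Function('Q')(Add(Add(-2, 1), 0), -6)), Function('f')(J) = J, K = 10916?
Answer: Rational(22845593, 5458) ≈ 4185.7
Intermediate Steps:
T = 262 (T = Add(Mul(Add(5, -1), 67), -6) = Add(Mul(4, 67), -6) = Add(268, -6) = 262)
Add(Add(Mul(7726, Pow(K, -1)), 4447), Mul(-1, T)) = Add(Add(Mul(7726, Pow(10916, -1)), 4447), Mul(-1, 262)) = Add(Add(Mul(7726, Rational(1, 10916)), 4447), -262) = Add(Add(Rational(3863, 5458), 4447), -262) = Add(Rational(24275589, 5458), -262) = Rational(22845593, 5458)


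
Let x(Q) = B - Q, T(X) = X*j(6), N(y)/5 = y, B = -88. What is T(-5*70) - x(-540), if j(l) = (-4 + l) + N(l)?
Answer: -11652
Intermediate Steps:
N(y) = 5*y
j(l) = -4 + 6*l (j(l) = (-4 + l) + 5*l = -4 + 6*l)
T(X) = 32*X (T(X) = X*(-4 + 6*6) = X*(-4 + 36) = X*32 = 32*X)
x(Q) = -88 - Q
T(-5*70) - x(-540) = 32*(-5*70) - (-88 - 1*(-540)) = 32*(-350) - (-88 + 540) = -11200 - 1*452 = -11200 - 452 = -11652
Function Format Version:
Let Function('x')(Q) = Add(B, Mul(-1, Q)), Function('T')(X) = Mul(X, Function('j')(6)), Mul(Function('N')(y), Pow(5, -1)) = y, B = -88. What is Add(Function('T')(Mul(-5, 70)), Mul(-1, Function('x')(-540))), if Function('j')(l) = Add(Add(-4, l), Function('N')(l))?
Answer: -11652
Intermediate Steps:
Function('N')(y) = Mul(5, y)
Function('j')(l) = Add(-4, Mul(6, l)) (Function('j')(l) = Add(Add(-4, l), Mul(5, l)) = Add(-4, Mul(6, l)))
Function('T')(X) = Mul(32, X) (Function('T')(X) = Mul(X, Add(-4, Mul(6, 6))) = Mul(X, Add(-4, 36)) = Mul(X, 32) = Mul(32, X))
Function('x')(Q) = Add(-88, Mul(-1, Q))
Add(Function('T')(Mul(-5, 70)), Mul(-1, Function('x')(-540))) = Add(Mul(32, Mul(-5, 70)), Mul(-1, Add(-88, Mul(-1, -540)))) = Add(Mul(32, -350), Mul(-1, Add(-88, 540))) = Add(-11200, Mul(-1, 452)) = Add(-11200, -452) = -11652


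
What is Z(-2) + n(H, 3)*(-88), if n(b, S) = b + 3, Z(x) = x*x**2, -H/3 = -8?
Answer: -2384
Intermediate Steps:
H = 24 (H = -3*(-8) = 24)
Z(x) = x**3
n(b, S) = 3 + b
Z(-2) + n(H, 3)*(-88) = (-2)**3 + (3 + 24)*(-88) = -8 + 27*(-88) = -8 - 2376 = -2384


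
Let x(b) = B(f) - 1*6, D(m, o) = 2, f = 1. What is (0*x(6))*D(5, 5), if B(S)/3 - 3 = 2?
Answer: 0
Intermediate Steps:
B(S) = 15 (B(S) = 9 + 3*2 = 9 + 6 = 15)
x(b) = 9 (x(b) = 15 - 1*6 = 15 - 6 = 9)
(0*x(6))*D(5, 5) = (0*9)*2 = 0*2 = 0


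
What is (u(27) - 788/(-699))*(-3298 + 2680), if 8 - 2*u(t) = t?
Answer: 1205615/233 ≈ 5174.3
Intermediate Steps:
u(t) = 4 - t/2
(u(27) - 788/(-699))*(-3298 + 2680) = ((4 - ½*27) - 788/(-699))*(-3298 + 2680) = ((4 - 27/2) - 788*(-1/699))*(-618) = (-19/2 + 788/699)*(-618) = -11705/1398*(-618) = 1205615/233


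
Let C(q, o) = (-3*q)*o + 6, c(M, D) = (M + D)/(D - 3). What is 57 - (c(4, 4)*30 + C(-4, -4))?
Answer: -141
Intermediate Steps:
c(M, D) = (D + M)/(-3 + D)
C(q, o) = 6 - 3*o*q (C(q, o) = -3*o*q + 6 = 6 - 3*o*q)
57 - (c(4, 4)*30 + C(-4, -4)) = 57 - (((4 + 4)/(-3 + 4))*30 + (6 - 3*(-4)*(-4))) = 57 - ((8/1)*30 + (6 - 48)) = 57 - ((1*8)*30 - 42) = 57 - (8*30 - 42) = 57 - (240 - 42) = 57 - 1*198 = 57 - 198 = -141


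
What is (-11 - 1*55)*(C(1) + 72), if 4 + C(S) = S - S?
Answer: -4488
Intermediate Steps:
C(S) = -4 (C(S) = -4 + (S - S) = -4 + 0 = -4)
(-11 - 1*55)*(C(1) + 72) = (-11 - 1*55)*(-4 + 72) = (-11 - 55)*68 = -66*68 = -4488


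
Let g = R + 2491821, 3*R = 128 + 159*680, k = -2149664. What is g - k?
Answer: 14032703/3 ≈ 4.6776e+6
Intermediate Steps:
R = 108248/3 (R = (128 + 159*680)/3 = (128 + 108120)/3 = (1/3)*108248 = 108248/3 ≈ 36083.)
g = 7583711/3 (g = 108248/3 + 2491821 = 7583711/3 ≈ 2.5279e+6)
g - k = 7583711/3 - 1*(-2149664) = 7583711/3 + 2149664 = 14032703/3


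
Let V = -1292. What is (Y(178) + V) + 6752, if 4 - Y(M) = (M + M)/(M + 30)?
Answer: 284039/52 ≈ 5462.3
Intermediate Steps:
Y(M) = 4 - 2*M/(30 + M) (Y(M) = 4 - (M + M)/(M + 30) = 4 - 2*M/(30 + M))
(Y(178) + V) + 6752 = (2*(60 + 178)/(30 + 178) - 1292) + 6752 = (2*238/208 - 1292) + 6752 = (2*(1/208)*238 - 1292) + 6752 = (119/52 - 1292) + 6752 = -67065/52 + 6752 = 284039/52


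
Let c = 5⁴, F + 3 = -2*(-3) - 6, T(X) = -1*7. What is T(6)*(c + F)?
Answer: -4354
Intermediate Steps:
T(X) = -7
F = -3 (F = -3 + (-2*(-3) - 6) = -3 + (6 - 6) = -3 + 0 = -3)
c = 625
T(6)*(c + F) = -7*(625 - 3) = -7*622 = -4354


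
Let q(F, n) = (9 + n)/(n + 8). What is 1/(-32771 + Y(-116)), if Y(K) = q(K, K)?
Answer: -108/3539161 ≈ -3.0516e-5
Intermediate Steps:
q(F, n) = (9 + n)/(8 + n)
Y(K) = (9 + K)/(8 + K)
1/(-32771 + Y(-116)) = 1/(-32771 + (9 - 116)/(8 - 116)) = 1/(-32771 - 107/(-108)) = 1/(-32771 - 1/108*(-107)) = 1/(-32771 + 107/108) = 1/(-3539161/108) = -108/3539161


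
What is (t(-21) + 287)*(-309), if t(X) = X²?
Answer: -224952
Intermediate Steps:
(t(-21) + 287)*(-309) = ((-21)² + 287)*(-309) = (441 + 287)*(-309) = 728*(-309) = -224952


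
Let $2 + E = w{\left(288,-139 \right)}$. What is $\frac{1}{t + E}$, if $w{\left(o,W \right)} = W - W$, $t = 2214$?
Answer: $\frac{1}{2212} \approx 0.00045208$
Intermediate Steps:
$w{\left(o,W \right)} = 0$
$E = -2$ ($E = -2 + 0 = -2$)
$\frac{1}{t + E} = \frac{1}{2214 - 2} = \frac{1}{2212}$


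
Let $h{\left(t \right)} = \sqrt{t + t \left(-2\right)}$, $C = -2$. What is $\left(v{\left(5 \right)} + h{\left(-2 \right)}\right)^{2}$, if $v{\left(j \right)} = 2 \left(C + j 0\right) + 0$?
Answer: $\left(4 - \sqrt{2}\right)^{2} \approx 6.6863$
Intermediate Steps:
$h{\left(t \right)} = \sqrt{- t}$ ($h{\left(t \right)} = \sqrt{t - 2 t} = \sqrt{- t}$)
$v{\left(j \right)} = -4$ ($v{\left(j \right)} = 2 \left(-2 + j 0\right) + 0 = 2 \left(-2 + 0\right) + 0 = 2 \left(-2\right) + 0 = -4 + 0 = -4$)
$\left(v{\left(5 \right)} + h{\left(-2 \right)}\right)^{2} = \left(-4 + \sqrt{\left(-1\right) \left(-2\right)}\right)^{2} = \left(-4 + \sqrt{2}\right)^{2}$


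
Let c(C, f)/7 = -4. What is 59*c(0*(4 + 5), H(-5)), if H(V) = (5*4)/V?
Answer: -1652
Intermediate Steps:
H(V) = 20/V
c(C, f) = -28 (c(C, f) = 7*(-4) = -28)
59*c(0*(4 + 5), H(-5)) = 59*(-28) = -1652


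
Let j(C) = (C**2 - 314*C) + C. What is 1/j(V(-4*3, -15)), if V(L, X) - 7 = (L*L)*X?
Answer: 1/5309298 ≈ 1.8835e-7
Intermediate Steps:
V(L, X) = 7 + X*L**2 (V(L, X) = 7 + (L*L)*X = 7 + L**2*X = 7 + X*L**2)
j(C) = C**2 - 313*C
1/j(V(-4*3, -15)) = 1/((7 - 15*(-4*3)**2)*(-313 + (7 - 15*(-4*3)**2))) = 1/((7 - 15*(-12)**2)*(-313 + (7 - 15*(-12)**2))) = 1/((7 - 15*144)*(-313 + (7 - 15*144))) = 1/((7 - 2160)*(-313 + (7 - 2160))) = 1/(-2153*(-313 - 2153)) = 1/(-2153*(-2466)) = 1/5309298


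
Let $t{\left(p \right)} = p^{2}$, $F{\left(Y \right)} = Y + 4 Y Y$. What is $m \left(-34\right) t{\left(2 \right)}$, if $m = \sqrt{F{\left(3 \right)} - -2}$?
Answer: $- 136 \sqrt{41} \approx -870.83$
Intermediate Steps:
$F{\left(Y \right)} = Y + 4 Y^{2}$
$m = \sqrt{41}$ ($m = \sqrt{3 \left(1 + 4 \cdot 3\right) - -2} = \sqrt{3 \left(1 + 12\right) + 2} = \sqrt{3 \cdot 13 + 2} = \sqrt{39 + 2} = \sqrt{41} \approx 6.4031$)
$m \left(-34\right) t{\left(2 \right)} = \sqrt{41} \left(-34\right) 2^{2} = - 34 \sqrt{41} \cdot 4 = - 136 \sqrt{41}$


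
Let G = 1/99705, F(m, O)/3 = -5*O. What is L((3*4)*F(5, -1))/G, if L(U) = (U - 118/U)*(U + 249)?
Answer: 15342359461/2 ≈ 7.6712e+9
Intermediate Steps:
F(m, O) = -15*O (F(m, O) = 3*(-5*O) = -15*O)
G = 1/99705 ≈ 1.0030e-5
L(U) = (249 + U)*(U - 118/U) (L(U) = (U - 118/U)*(249 + U) = (249 + U)*(U - 118/U))
L((3*4)*F(5, -1))/G = (-118 + ((3*4)*(-15*(-1)))² - 29382/((3*4)*(-15*(-1))) + 249*((3*4)*(-15*(-1))))/(1/99705) = (-118 + (12*15)² - 29382/(12*15) + 249*(12*15))*99705 = (-118 + 180² - 29382/180 + 249*180)*99705 = (-118 + 32400 - 29382*1/180 + 44820)*99705 = (-118 + 32400 - 4897/30 + 44820)*99705 = (2308163/30)*99705 = 15342359461/2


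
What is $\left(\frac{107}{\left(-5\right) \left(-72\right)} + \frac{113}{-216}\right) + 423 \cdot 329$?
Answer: $\frac{37575029}{270} \approx 1.3917 \cdot 10^{5}$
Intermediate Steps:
$\left(\frac{107}{\left(-5\right) \left(-72\right)} + \frac{113}{-216}\right) + 423 \cdot 329 = \left(\frac{107}{360} + 113 \left(- \frac{1}{216}\right)\right) + 139167 = \left(107 \cdot \frac{1}{360} - \frac{113}{216}\right) + 139167 = \left(\frac{107}{360} - \frac{113}{216}\right) + 139167 = - \frac{61}{270} + 139167 = \frac{37575029}{270}$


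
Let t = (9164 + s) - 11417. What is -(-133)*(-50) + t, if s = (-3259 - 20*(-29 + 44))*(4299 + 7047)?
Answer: -40389317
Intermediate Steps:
s = -40380414 (s = (-3259 - 20*15)*11346 = (-3259 - 300)*11346 = -3559*11346 = -40380414)
t = -40382667 (t = (9164 - 40380414) - 11417 = -40371250 - 11417 = -40382667)
-(-133)*(-50) + t = -(-133)*(-50) - 40382667 = -1*6650 - 40382667 = -6650 - 40382667 = -40389317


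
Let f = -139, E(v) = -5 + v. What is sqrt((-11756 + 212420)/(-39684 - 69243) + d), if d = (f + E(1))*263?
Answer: I*sqrt(112435393681)/1729 ≈ 193.94*I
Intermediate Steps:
d = -37609 (d = (-139 + (-5 + 1))*263 = (-139 - 4)*263 = -143*263 = -37609)
sqrt((-11756 + 212420)/(-39684 - 69243) + d) = sqrt((-11756 + 212420)/(-39684 - 69243) - 37609) = sqrt(200664/(-108927) - 37609) = sqrt(200664*(-1/108927) - 37609) = sqrt(-22296/12103 - 37609) = sqrt(-455204023/12103) = I*sqrt(112435393681)/1729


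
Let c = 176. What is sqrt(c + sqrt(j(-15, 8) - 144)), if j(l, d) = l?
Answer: sqrt(176 + I*sqrt(159)) ≈ 13.275 + 0.47493*I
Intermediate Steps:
sqrt(c + sqrt(j(-15, 8) - 144)) = sqrt(176 + sqrt(-15 - 144)) = sqrt(176 + sqrt(-159)) = sqrt(176 + I*sqrt(159))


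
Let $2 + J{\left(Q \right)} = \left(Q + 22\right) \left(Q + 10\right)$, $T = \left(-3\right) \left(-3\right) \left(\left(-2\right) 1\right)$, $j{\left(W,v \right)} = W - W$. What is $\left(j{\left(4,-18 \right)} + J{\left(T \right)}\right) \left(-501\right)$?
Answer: $17034$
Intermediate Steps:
$j{\left(W,v \right)} = 0$
$T = -18$ ($T = 9 \left(-2\right) = -18$)
$J{\left(Q \right)} = -2 + \left(10 + Q\right) \left(22 + Q\right)$ ($J{\left(Q \right)} = -2 + \left(Q + 22\right) \left(Q + 10\right) = -2 + \left(22 + Q\right) \left(10 + Q\right) = -2 + \left(10 + Q\right) \left(22 + Q\right)$)
$\left(j{\left(4,-18 \right)} + J{\left(T \right)}\right) \left(-501\right) = \left(0 + \left(218 + \left(-18\right)^{2} + 32 \left(-18\right)\right)\right) \left(-501\right) = \left(0 + \left(218 + 324 - 576\right)\right) \left(-501\right) = \left(0 - 34\right) \left(-501\right) = \left(-34\right) \left(-501\right) = 17034$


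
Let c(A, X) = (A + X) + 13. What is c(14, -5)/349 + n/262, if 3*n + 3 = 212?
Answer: 90233/274314 ≈ 0.32894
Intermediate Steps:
n = 209/3 (n = -1 + (⅓)*212 = -1 + 212/3 = 209/3 ≈ 69.667)
c(A, X) = 13 + A + X
c(14, -5)/349 + n/262 = (13 + 14 - 5)/349 + (209/3)/262 = 22*(1/349) + (209/3)*(1/262) = 22/349 + 209/786 = 90233/274314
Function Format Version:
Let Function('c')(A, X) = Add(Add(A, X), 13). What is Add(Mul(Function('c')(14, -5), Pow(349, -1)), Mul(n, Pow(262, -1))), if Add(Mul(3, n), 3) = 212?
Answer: Rational(90233, 274314) ≈ 0.32894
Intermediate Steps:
n = Rational(209, 3) (n = Add(-1, Mul(Rational(1, 3), 212)) = Add(-1, Rational(212, 3)) = Rational(209, 3) ≈ 69.667)
Function('c')(A, X) = Add(13, A, X)
Add(Mul(Function('c')(14, -5), Pow(349, -1)), Mul(n, Pow(262, -1))) = Add(Mul(Add(13, 14, -5), Pow(349, -1)), Mul(Rational(209, 3), Pow(262, -1))) = Add(Mul(22, Rational(1, 349)), Mul(Rational(209, 3), Rational(1, 262))) = Add(Rational(22, 349), Rational(209, 786)) = Rational(90233, 274314)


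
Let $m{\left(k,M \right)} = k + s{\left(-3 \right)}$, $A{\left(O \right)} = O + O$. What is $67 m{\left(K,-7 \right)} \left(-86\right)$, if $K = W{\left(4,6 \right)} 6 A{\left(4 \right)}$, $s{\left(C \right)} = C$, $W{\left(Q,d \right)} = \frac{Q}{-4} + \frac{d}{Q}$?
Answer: $-121002$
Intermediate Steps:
$W{\left(Q,d \right)} = - \frac{Q}{4} + \frac{d}{Q}$ ($W{\left(Q,d \right)} = Q \left(- \frac{1}{4}\right) + \frac{d}{Q} = - \frac{Q}{4} + \frac{d}{Q}$)
$A{\left(O \right)} = 2 O$
$K = 24$ ($K = \left(\left(- \frac{1}{4}\right) 4 + \frac{6}{4}\right) 6 \cdot 2 \cdot 4 = \left(-1 + 6 \cdot \frac{1}{4}\right) 6 \cdot 8 = \left(-1 + \frac{3}{2}\right) 48 = \frac{1}{2} \cdot 48 = 24$)
$m{\left(k,M \right)} = -3 + k$ ($m{\left(k,M \right)} = k - 3 = -3 + k$)
$67 m{\left(K,-7 \right)} \left(-86\right) = 67 \left(-3 + 24\right) \left(-86\right) = 67 \cdot 21 \left(-86\right) = 1407 \left(-86\right) = -121002$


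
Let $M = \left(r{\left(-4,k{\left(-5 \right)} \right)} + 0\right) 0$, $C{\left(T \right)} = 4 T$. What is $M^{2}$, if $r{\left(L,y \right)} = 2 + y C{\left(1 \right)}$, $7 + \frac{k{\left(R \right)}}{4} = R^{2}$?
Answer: $0$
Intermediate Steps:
$k{\left(R \right)} = -28 + 4 R^{2}$
$r{\left(L,y \right)} = 2 + 4 y$ ($r{\left(L,y \right)} = 2 + y 4 \cdot 1 = 2 + y 4 = 2 + 4 y$)
$M = 0$ ($M = \left(\left(2 + 4 \left(-28 + 4 \left(-5\right)^{2}\right)\right) + 0\right) 0 = \left(\left(2 + 4 \left(-28 + 4 \cdot 25\right)\right) + 0\right) 0 = \left(\left(2 + 4 \left(-28 + 100\right)\right) + 0\right) 0 = \left(\left(2 + 4 \cdot 72\right) + 0\right) 0 = \left(\left(2 + 288\right) + 0\right) 0 = \left(290 + 0\right) 0 = 290 \cdot 0 = 0$)
$M^{2} = 0^{2} = 0$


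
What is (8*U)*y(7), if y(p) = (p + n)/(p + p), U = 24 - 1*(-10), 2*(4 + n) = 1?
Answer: 68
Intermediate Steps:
n = -7/2 (n = -4 + (½)*1 = -4 + ½ = -7/2 ≈ -3.5000)
U = 34 (U = 24 + 10 = 34)
y(p) = (-7/2 + p)/(2*p) (y(p) = (p - 7/2)/(p + p) = (-7/2 + p)/((2*p)) = (-7/2 + p)*(1/(2*p)) = (-7/2 + p)/(2*p))
(8*U)*y(7) = (8*34)*((¼)*(-7 + 2*7)/7) = 272*((¼)*(⅐)*(-7 + 14)) = 272*((¼)*(⅐)*7) = 272*(¼) = 68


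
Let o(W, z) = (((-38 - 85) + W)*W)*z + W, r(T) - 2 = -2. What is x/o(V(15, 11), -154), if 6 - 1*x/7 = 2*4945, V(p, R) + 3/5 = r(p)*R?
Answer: 1729700/285531 ≈ 6.0578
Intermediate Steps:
r(T) = 0 (r(T) = 2 - 2 = 0)
V(p, R) = -⅗ (V(p, R) = -⅗ + 0*R = -⅗ + 0 = -⅗)
x = -69188 (x = 42 - 14*4945 = 42 - 7*9890 = 42 - 69230 = -69188)
o(W, z) = W + W*z*(-123 + W) (o(W, z) = ((-123 + W)*W)*z + W = (W*(-123 + W))*z + W = W*z*(-123 + W) + W = W + W*z*(-123 + W))
x/o(V(15, 11), -154) = -69188*(-5/(3*(1 - 123*(-154) - ⅗*(-154)))) = -69188*(-5/(3*(1 + 18942 + 462/5))) = -69188/((-⅗*95177/5)) = -69188/(-285531/25) = -69188*(-25/285531) = 1729700/285531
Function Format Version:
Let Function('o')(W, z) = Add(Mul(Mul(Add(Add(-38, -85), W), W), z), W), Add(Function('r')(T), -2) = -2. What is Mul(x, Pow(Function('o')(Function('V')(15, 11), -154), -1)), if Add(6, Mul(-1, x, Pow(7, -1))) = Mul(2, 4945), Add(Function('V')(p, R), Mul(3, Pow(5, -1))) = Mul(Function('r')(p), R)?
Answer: Rational(1729700, 285531) ≈ 6.0578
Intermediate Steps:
Function('r')(T) = 0 (Function('r')(T) = Add(2, -2) = 0)
Function('V')(p, R) = Rational(-3, 5) (Function('V')(p, R) = Add(Rational(-3, 5), Mul(0, R)) = Add(Rational(-3, 5), 0) = Rational(-3, 5))
x = -69188 (x = Add(42, Mul(-7, Mul(2, 4945))) = Add(42, Mul(-7, 9890)) = Add(42, -69230) = -69188)
Function('o')(W, z) = Add(W, Mul(W, z, Add(-123, W))) (Function('o')(W, z) = Add(Mul(Mul(Add(-123, W), W), z), W) = Add(Mul(Mul(W, Add(-123, W)), z), W) = Add(Mul(W, z, Add(-123, W)), W) = Add(W, Mul(W, z, Add(-123, W))))
Mul(x, Pow(Function('o')(Function('V')(15, 11), -154), -1)) = Mul(-69188, Pow(Mul(Rational(-3, 5), Add(1, Mul(-123, -154), Mul(Rational(-3, 5), -154))), -1)) = Mul(-69188, Pow(Mul(Rational(-3, 5), Add(1, 18942, Rational(462, 5))), -1)) = Mul(-69188, Pow(Mul(Rational(-3, 5), Rational(95177, 5)), -1)) = Mul(-69188, Pow(Rational(-285531, 25), -1)) = Mul(-69188, Rational(-25, 285531)) = Rational(1729700, 285531)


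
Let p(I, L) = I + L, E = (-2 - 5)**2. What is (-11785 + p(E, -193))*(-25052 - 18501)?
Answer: 519543737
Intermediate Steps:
E = 49 (E = (-7)**2 = 49)
(-11785 + p(E, -193))*(-25052 - 18501) = (-11785 + (49 - 193))*(-25052 - 18501) = (-11785 - 144)*(-43553) = -11929*(-43553) = 519543737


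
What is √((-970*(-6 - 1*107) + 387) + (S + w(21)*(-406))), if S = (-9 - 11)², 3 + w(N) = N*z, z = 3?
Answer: √86037 ≈ 293.32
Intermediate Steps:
w(N) = -3 + 3*N (w(N) = -3 + N*3 = -3 + 3*N)
S = 400 (S = (-20)² = 400)
√((-970*(-6 - 1*107) + 387) + (S + w(21)*(-406))) = √((-970*(-6 - 1*107) + 387) + (400 + (-3 + 3*21)*(-406))) = √((-970*(-6 - 107) + 387) + (400 + (-3 + 63)*(-406))) = √((-970*(-113) + 387) + (400 + 60*(-406))) = √((109610 + 387) + (400 - 24360)) = √(109997 - 23960) = √86037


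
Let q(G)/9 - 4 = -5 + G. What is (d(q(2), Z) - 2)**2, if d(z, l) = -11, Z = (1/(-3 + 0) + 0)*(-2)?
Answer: 169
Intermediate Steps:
q(G) = -9 + 9*G (q(G) = 36 + 9*(-5 + G) = 36 + (-45 + 9*G) = -9 + 9*G)
Z = 2/3 (Z = (1/(-3) + 0)*(-2) = (-1/3 + 0)*(-2) = -1/3*(-2) = 2/3 ≈ 0.66667)
(d(q(2), Z) - 2)**2 = (-11 - 2)**2 = (-13)**2 = 169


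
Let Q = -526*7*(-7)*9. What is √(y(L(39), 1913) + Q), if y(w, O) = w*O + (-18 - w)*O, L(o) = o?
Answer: 6*√5487 ≈ 444.45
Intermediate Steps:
y(w, O) = O*w + O*(-18 - w)
Q = 231966 (Q = -(-25774)*9 = -526*(-441) = 231966)
√(y(L(39), 1913) + Q) = √(-18*1913 + 231966) = √(-34434 + 231966) = √197532 = 6*√5487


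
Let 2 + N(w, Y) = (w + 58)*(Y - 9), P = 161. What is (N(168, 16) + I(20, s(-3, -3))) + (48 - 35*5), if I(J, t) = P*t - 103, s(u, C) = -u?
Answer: 1833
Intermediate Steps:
I(J, t) = -103 + 161*t (I(J, t) = 161*t - 103 = -103 + 161*t)
N(w, Y) = -2 + (-9 + Y)*(58 + w) (N(w, Y) = -2 + (w + 58)*(Y - 9) = -2 + (58 + w)*(-9 + Y) = -2 + (-9 + Y)*(58 + w))
(N(168, 16) + I(20, s(-3, -3))) + (48 - 35*5) = ((-524 - 9*168 + 58*16 + 16*168) + (-103 + 161*(-1*(-3)))) + (48 - 35*5) = ((-524 - 1512 + 928 + 2688) + (-103 + 161*3)) + (48 - 175) = (1580 + (-103 + 483)) - 127 = (1580 + 380) - 127 = 1960 - 127 = 1833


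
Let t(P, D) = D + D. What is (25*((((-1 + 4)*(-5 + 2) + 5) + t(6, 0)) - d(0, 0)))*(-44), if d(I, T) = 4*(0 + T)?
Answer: 4400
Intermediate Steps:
d(I, T) = 4*T
t(P, D) = 2*D
(25*((((-1 + 4)*(-5 + 2) + 5) + t(6, 0)) - d(0, 0)))*(-44) = (25*((((-1 + 4)*(-5 + 2) + 5) + 2*0) - 4*0))*(-44) = (25*(((3*(-3) + 5) + 0) - 1*0))*(-44) = (25*(((-9 + 5) + 0) + 0))*(-44) = (25*((-4 + 0) + 0))*(-44) = (25*(-4 + 0))*(-44) = (25*(-4))*(-44) = -100*(-44) = 4400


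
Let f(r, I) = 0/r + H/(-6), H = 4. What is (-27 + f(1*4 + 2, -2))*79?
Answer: -6557/3 ≈ -2185.7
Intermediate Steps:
f(r, I) = -⅔ (f(r, I) = 0/r + 4/(-6) = 0 + 4*(-⅙) = 0 - ⅔ = -⅔)
(-27 + f(1*4 + 2, -2))*79 = (-27 - ⅔)*79 = -83/3*79 = -6557/3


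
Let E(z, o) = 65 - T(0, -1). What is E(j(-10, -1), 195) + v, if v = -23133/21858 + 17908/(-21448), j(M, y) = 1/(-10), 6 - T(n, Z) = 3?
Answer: 587055295/9766883 ≈ 60.107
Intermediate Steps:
T(n, Z) = 3 (T(n, Z) = 6 - 1*3 = 6 - 3 = 3)
j(M, y) = -⅒
E(z, o) = 62 (E(z, o) = 65 - 1*3 = 65 - 3 = 62)
v = -18491451/9766883 (v = -23133*1/21858 + 17908*(-1/21448) = -7711/7286 - 4477/5362 = -18491451/9766883 ≈ -1.8933)
E(j(-10, -1), 195) + v = 62 - 18491451/9766883 = 587055295/9766883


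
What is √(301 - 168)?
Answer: √133 ≈ 11.533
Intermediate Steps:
√(301 - 168) = √133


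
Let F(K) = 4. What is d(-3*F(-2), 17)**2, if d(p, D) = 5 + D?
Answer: 484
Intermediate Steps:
d(-3*F(-2), 17)**2 = (5 + 17)**2 = 22**2 = 484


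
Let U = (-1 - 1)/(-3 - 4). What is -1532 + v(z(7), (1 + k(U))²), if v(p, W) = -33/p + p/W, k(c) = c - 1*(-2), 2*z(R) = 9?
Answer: -4884521/3174 ≈ -1538.9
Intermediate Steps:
U = 2/7 (U = -2/(-7) = -2*(-⅐) = 2/7 ≈ 0.28571)
z(R) = 9/2 (z(R) = (½)*9 = 9/2)
k(c) = 2 + c (k(c) = c + 2 = 2 + c)
-1532 + v(z(7), (1 + k(U))²) = -1532 + (-33/9/2 + 9/(2*((1 + (2 + 2/7))²))) = -1532 + (-33*2/9 + 9/(2*((1 + 16/7)²))) = -1532 + (-22/3 + 9/(2*((23/7)²))) = -1532 + (-22/3 + 9/(2*(529/49))) = -1532 + (-22/3 + (9/2)*(49/529)) = -1532 + (-22/3 + 441/1058) = -1532 - 21953/3174 = -4884521/3174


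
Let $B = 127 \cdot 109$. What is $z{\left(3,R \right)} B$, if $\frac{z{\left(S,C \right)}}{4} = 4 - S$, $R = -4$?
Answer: $55372$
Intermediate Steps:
$z{\left(S,C \right)} = 16 - 4 S$ ($z{\left(S,C \right)} = 4 \left(4 - S\right) = 16 - 4 S$)
$B = 13843$
$z{\left(3,R \right)} B = \left(16 - 12\right) 13843 = 4 \cdot 13843 = 55372$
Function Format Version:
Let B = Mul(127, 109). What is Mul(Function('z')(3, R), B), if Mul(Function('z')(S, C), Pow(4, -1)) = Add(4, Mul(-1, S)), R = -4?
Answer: 55372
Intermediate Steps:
Function('z')(S, C) = Add(16, Mul(-4, S)) (Function('z')(S, C) = Mul(4, Add(4, Mul(-1, S))) = Add(16, Mul(-4, S)))
B = 13843
Mul(Function('z')(3, R), B) = Mul(Add(16, Mul(-4, 3)), 13843) = Mul(Add(16, -12), 13843) = Mul(4, 13843) = 55372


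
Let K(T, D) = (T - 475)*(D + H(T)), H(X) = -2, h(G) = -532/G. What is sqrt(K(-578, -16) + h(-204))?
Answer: sqrt(49306137)/51 ≈ 137.68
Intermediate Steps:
K(T, D) = (-475 + T)*(-2 + D) (K(T, D) = (T - 475)*(D - 2) = (-475 + T)*(-2 + D))
sqrt(K(-578, -16) + h(-204)) = sqrt((950 - 475*(-16) - 2*(-578) - 16*(-578)) - 532/(-204)) = sqrt((950 + 7600 + 1156 + 9248) - 532*(-1/204)) = sqrt(18954 + 133/51) = sqrt(966787/51) = sqrt(49306137)/51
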